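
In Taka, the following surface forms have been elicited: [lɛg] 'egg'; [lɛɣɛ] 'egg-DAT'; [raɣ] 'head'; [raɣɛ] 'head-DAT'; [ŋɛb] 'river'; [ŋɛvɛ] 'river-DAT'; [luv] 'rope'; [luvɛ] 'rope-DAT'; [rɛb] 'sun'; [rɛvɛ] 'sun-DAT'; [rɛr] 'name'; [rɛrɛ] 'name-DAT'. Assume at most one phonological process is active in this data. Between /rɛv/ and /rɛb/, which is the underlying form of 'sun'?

/rɛb/

In [rɛb] and [rɛvɛ] the final segment of 'sun' alternates: [b] ~ [v].
The stem 'rope' ([luv], [luvɛ]) shows [v] unchanged in both environments, so [v] cannot be basic with [b] derived in isolation.
The underlying segment must be /b/; voiced stops become fricatives between vowels, yielding [v] there.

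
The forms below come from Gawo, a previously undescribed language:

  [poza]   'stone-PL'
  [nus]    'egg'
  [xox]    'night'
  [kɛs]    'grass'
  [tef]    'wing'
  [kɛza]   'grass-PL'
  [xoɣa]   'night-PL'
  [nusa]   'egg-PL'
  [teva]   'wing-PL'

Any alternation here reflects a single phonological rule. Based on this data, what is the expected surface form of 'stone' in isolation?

[pos]

In [kɛza] and [kɛs] the final segment of 'grass' alternates: [z] ~ [s].
Compare 'egg', with invariant [s] in [nusa] and [nus]: an analysis with underlying /s/ and a rule producing [z] before the PL suffix would wrongly predict alternation here too.
The alternation reflects word-final obstruent devoicing: voiced obstruents become voiceless word-finally. /z/ is underlying.
The one attested form of 'stone', [poza], shows underlying /poz/. Applying the same rule word-finally gives [pos].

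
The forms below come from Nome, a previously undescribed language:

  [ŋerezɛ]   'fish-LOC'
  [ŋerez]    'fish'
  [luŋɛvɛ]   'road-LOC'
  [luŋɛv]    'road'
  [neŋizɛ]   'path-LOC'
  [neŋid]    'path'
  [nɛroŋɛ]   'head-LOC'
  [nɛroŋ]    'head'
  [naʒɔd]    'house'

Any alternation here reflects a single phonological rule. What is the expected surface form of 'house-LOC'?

[naʒɔzɛ]

The root 'path' surfaces as [neŋizɛ] and [neŋid], with a stem-final [z] ~ [d] alternation.
If /z/ were underlying and a rule turned it into [d] in isolation, 'fish' would also alternate; but it has [z] in both [ŋerezɛ] and [ŋerez].
So /d/ is underlying, and a rule of intervocalic spirantization — voiced stops become fricatives between vowels — gives [z].
The one attested form of 'house', [naʒɔd], shows underlying /naʒɔd/. Applying the same rule between vowels gives [naʒɔzɛ].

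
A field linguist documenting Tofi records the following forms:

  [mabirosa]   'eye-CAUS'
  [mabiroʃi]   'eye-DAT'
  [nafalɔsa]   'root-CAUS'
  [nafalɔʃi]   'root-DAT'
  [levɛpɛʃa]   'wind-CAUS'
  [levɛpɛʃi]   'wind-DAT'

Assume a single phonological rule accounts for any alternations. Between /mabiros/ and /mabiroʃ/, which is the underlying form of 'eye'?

The root 'eye' surfaces as [mabirosa] and [mabiroʃi], with a stem-final [s] ~ [ʃ] alternation.
The stem 'wind' ([levɛpɛʃa], [levɛpɛʃi]) shows [ʃ] unchanged in both environments, so [ʃ] cannot be basic with [s] derived before the CAUS suffix.
So /s/ is underlying, and a rule of palatalization before a front vowel — /s/ becomes palato-alveolar [ʃ] before a front vowel — gives [ʃ].

/mabiros/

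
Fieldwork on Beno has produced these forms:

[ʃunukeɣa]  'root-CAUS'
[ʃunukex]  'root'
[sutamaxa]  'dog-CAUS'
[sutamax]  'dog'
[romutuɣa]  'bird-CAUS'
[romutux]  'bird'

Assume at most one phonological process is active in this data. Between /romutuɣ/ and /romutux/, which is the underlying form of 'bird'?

'bird' shows [ɣ] ~ [x] at the end of the stem ([romutuɣa] vs [romutux]).
But 'dog' keeps [x] in both environments ([sutamaxa], [sutamax]), so there is no rule changing /x/ to [ɣ] before the CAUS suffix.
The alternation reflects word-final obstruent devoicing: voiced obstruents become voiceless word-finally. /ɣ/ is underlying.

/romutuɣ/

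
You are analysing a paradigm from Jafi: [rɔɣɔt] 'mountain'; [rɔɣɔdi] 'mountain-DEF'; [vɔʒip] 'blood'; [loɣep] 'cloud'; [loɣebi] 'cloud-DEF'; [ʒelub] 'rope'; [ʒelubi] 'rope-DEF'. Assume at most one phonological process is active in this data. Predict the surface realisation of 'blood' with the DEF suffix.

In [loɣep] and [loɣebi] the final segment of 'cloud' alternates: [p] ~ [b].
The stem 'rope' ([ʒelub], [ʒelubi]) shows [b] unchanged in both environments, so [b] cannot be basic with [p] derived in isolation.
Therefore /p/ is basic and [b] is derived by intervocalic voicing (voiceless stops become voiced between vowels).
The one attested form of 'blood', [vɔʒip], shows underlying /vɔʒip/. Applying the same rule between vowels gives [vɔʒibi].

[vɔʒibi]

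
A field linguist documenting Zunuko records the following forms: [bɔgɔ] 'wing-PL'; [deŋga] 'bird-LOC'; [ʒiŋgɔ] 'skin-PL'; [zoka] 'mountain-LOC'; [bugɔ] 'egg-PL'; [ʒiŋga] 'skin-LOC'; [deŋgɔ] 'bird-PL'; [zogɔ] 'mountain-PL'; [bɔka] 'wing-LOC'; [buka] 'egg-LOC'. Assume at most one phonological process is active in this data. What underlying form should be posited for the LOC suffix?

The LOC morpheme has two allomorphs, [-ga] and [-ka].
By contrast the PL suffix keeps its initial [g] throughout — that segment must be underlying.
The LOC suffix is therefore /-ka/ underlyingly, with post-nasal voicing: voiceless stops become voiced after a nasal.

/-ka/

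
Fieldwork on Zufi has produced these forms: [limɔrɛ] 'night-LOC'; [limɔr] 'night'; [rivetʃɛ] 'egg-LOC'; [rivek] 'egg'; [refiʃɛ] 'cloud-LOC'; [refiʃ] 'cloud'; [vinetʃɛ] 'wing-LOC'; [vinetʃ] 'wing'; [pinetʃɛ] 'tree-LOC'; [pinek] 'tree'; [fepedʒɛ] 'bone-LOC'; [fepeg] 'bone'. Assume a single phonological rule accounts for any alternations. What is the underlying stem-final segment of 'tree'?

/k/

The stem for 'tree' ends in [tʃ] in [pinetʃɛ] but [k] in [pinek].
If /tʃ/ were underlying and a rule turned it into [k] in isolation, 'wing' would also alternate; but it has [tʃ] in both [vinetʃɛ] and [vinetʃ].
The alternation reflects palatalization before a front vowel: /k/ and /g/ become palato-alveolar [tʃ] and [dʒ] before a front vowel. /k/ is underlying.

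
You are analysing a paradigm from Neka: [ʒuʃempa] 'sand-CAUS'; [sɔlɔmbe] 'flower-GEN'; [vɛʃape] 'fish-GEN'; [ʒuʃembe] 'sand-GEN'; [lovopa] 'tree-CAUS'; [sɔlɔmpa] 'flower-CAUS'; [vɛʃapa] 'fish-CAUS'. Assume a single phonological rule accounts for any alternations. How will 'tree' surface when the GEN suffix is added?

[lovope]

The GEN suffix surfaces as [-be] and [-pe], depending on the final segment of the stem.
The CAUS suffix, which begins with [p], is invariant after every stem; so [p] is not altered by any rule here.
The GEN suffix is therefore /-be/ underlyingly, with post-vocalic devoicing: voiced stops become voiceless after a vowel.
After 'tree', which ends in a vowel, the suffix surfaces as [-pe], giving [lovope].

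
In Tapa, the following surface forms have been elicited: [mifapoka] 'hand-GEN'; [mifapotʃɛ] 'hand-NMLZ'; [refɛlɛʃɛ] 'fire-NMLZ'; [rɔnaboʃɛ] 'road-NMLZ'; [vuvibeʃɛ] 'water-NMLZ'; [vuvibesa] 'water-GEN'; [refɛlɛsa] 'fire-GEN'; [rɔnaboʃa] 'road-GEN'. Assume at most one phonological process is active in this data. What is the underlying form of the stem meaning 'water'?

/vuvibes/

'water' shows [s] ~ [ʃ] at the end of the stem ([vuvibesa] vs [vuvibeʃɛ]).
But 'road' keeps [ʃ] in both environments ([rɔnaboʃa], [rɔnaboʃɛ]), so there is no rule changing /ʃ/ to [s] before the GEN suffix.
The alternation reflects palatalization before a front vowel: /k/ and /s/ become palato-alveolar [tʃ] and [ʃ] before a front vowel. /s/ is underlying.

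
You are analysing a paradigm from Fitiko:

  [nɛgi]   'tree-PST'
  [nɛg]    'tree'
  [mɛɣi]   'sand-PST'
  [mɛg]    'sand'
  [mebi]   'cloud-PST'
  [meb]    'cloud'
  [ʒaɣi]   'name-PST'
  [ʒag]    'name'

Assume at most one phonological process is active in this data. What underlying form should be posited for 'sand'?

/mɛɣ/

The root 'sand' surfaces as [mɛɣi] and [mɛg], with a stem-final [ɣ] ~ [g] alternation.
Compare 'tree', with invariant [g] in [nɛgi] and [nɛg]: an analysis with underlying /g/ and a rule producing [ɣ] before the PST suffix would wrongly predict alternation here too.
The underlying segment must be /ɣ/; voiced fricatives become stops word-finally, yielding [g] there.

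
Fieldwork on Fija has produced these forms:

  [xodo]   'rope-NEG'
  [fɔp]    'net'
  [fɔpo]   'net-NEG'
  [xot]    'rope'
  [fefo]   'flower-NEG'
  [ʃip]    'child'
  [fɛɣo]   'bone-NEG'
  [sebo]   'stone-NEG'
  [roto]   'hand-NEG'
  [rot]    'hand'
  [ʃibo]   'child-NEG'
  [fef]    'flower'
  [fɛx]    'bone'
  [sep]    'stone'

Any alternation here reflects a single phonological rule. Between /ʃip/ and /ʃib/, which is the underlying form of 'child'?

/ʃib/

The root 'child' surfaces as [ʃibo] and [ʃip], with a stem-final [b] ~ [p] alternation.
The stem 'net' ([fɔpo], [fɔp]) shows [p] unchanged in both environments, so [p] cannot be basic with [b] derived before the NEG suffix.
The alternation reflects word-final obstruent devoicing: voiced obstruents become voiceless word-finally. /b/ is underlying.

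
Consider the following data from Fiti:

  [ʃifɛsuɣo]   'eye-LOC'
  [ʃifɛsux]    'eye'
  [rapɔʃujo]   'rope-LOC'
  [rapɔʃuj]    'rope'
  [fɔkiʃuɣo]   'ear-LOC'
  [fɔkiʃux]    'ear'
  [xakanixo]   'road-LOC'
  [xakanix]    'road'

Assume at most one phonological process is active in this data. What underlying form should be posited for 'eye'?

/ʃifɛsuɣ/

'eye' shows [ɣ] ~ [x] at the end of the stem ([ʃifɛsuɣo] vs [ʃifɛsux]).
The stem 'road' ([xakanixo], [xakanix]) shows [x] unchanged in both environments, so [x] cannot be basic with [ɣ] derived before the LOC suffix.
Therefore /ɣ/ is basic and [x] is derived by word-final obstruent devoicing (voiced obstruents become voiceless word-finally).
Hence 'eye' is /ʃifɛsuɣ/ underlyingly.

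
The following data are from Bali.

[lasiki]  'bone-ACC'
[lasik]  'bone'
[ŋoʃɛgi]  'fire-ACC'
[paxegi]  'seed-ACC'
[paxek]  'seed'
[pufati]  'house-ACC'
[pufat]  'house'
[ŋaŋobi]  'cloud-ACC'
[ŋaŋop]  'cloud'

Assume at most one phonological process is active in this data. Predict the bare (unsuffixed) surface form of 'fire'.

[ŋoʃɛk]

In [paxegi] and [paxek] the final segment of 'seed' alternates: [g] ~ [k].
Compare 'bone', with invariant [k] in [lasiki] and [lasik]: an analysis with underlying /k/ and a rule producing [g] before the ACC suffix would wrongly predict alternation here too.
So /g/ is underlying, and a rule of word-final obstruent devoicing — voiced obstruents become voiceless word-finally — gives [k].
The one attested form of 'fire', [ŋoʃɛgi], shows underlying /ŋoʃɛg/. Applying the same rule word-finally gives [ŋoʃɛk].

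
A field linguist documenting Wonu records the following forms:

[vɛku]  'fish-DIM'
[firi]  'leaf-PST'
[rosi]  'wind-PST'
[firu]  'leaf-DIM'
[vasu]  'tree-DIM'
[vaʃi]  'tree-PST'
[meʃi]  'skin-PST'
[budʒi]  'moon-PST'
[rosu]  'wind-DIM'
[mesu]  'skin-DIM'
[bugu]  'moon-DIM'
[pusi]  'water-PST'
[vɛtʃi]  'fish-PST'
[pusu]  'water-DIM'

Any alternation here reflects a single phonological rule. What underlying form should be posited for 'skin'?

/meʃ/

'skin' shows [s] ~ [ʃ] at the end of the stem ([mesu] vs [meʃi]).
The stem 'water' ([pusu], [pusi]) shows [s] unchanged in both environments, so [s] cannot be basic with [ʃ] derived before the PST suffix.
The alternation reflects depalatalization: palato-alveolar /tʃ/, /dʒ/ and /ʃ/ become [k], [g] and [s] when no front vowel follows. /ʃ/ is underlying.
The underlying form of 'skin' is therefore /meʃ/.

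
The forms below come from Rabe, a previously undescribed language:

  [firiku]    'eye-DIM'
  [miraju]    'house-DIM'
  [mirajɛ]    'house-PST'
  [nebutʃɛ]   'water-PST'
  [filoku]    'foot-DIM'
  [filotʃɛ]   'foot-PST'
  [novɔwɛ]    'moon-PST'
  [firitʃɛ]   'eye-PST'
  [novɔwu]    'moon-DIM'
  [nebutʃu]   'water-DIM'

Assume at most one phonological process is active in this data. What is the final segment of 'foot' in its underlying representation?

/k/

In [filotʃɛ] and [filoku] the final segment of 'foot' alternates: [tʃ] ~ [k].
Compare 'water', with invariant [tʃ] in [nebutʃɛ] and [nebutʃu]: an analysis with underlying /tʃ/ and a rule producing [k] before the DIM suffix would wrongly predict alternation here too.
Therefore /k/ is basic and [tʃ] is derived by palatalization before a front vowel (/k/ becomes palato-alveolar [tʃ] before a front vowel).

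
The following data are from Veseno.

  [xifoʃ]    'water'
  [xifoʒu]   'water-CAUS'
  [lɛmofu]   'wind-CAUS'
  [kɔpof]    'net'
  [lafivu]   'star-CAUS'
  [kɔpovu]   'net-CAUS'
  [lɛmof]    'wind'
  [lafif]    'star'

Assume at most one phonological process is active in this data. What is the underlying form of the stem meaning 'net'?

/kɔpov/

In [kɔpovu] and [kɔpof] the final segment of 'net' alternates: [v] ~ [f].
Compare 'wind', with invariant [f] in [lɛmofu] and [lɛmof]: an analysis with underlying /f/ and a rule producing [v] before the CAUS suffix would wrongly predict alternation here too.
So /v/ is underlying, and a rule of word-final obstruent devoicing — voiced obstruents become voiceless word-finally — gives [f].
Hence 'net' is /kɔpov/ underlyingly.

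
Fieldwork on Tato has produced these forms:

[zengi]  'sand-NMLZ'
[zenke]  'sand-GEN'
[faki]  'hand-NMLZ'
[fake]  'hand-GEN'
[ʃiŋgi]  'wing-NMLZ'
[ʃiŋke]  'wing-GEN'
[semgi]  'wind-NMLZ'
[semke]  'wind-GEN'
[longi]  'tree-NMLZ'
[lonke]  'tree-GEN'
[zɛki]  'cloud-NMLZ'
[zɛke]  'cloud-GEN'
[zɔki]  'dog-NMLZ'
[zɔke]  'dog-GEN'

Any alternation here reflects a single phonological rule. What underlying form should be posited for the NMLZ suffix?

The NMLZ suffix surfaces as [-gi] and [-ki], depending on the final segment of the stem.
By contrast the GEN suffix keeps its initial [k] throughout — that segment must be underlying.
So the underlying form is /-gi/, and voiced stops become voiceless after a vowel.

/-gi/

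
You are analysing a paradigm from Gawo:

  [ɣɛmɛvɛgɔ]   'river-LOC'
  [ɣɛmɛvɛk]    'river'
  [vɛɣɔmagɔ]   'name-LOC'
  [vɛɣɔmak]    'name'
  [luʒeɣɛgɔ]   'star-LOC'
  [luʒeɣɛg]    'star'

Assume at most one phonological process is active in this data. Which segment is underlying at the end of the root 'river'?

/k/

In [ɣɛmɛvɛgɔ] and [ɣɛmɛvɛk] the final segment of 'river' alternates: [g] ~ [k].
If /g/ were underlying and a rule turned it into [k] in isolation, 'star' would also alternate; but it has [g] in both [luʒeɣɛgɔ] and [luʒeɣɛg].
The underlying segment must be /k/; voiceless stops become voiced between vowels, yielding [g] there.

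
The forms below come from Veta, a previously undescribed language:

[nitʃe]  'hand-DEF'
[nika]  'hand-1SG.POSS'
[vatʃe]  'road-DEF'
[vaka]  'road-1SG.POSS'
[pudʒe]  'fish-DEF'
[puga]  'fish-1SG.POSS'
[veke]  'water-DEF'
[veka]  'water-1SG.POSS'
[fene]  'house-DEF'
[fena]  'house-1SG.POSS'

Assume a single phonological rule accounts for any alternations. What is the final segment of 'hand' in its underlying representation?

The stem for 'hand' ends in [tʃ] in [nitʃe] but [k] in [nika].
The stem 'water' ([veke], [veka]) shows [k] unchanged in both environments, so [k] cannot be basic with [tʃ] derived before the DEF suffix.
The underlying segment must be /tʃ/; palato-alveolar /tʃ/ and /dʒ/ become [k] and [g] when no front vowel follows, yielding [k] there.

/tʃ/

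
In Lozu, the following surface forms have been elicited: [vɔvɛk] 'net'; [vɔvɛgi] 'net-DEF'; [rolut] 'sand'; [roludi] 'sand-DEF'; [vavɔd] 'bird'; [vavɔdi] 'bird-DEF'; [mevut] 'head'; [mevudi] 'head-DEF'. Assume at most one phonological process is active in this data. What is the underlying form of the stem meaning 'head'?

In [mevut] and [mevudi] the final segment of 'head' alternates: [t] ~ [d].
The stem 'bird' ([vavɔd], [vavɔdi]) shows [d] unchanged in both environments, so [d] cannot be basic with [t] derived in isolation.
So /t/ is underlying, and a rule of intervocalic voicing — voiceless stops become voiced between vowels — gives [d].

/mevut/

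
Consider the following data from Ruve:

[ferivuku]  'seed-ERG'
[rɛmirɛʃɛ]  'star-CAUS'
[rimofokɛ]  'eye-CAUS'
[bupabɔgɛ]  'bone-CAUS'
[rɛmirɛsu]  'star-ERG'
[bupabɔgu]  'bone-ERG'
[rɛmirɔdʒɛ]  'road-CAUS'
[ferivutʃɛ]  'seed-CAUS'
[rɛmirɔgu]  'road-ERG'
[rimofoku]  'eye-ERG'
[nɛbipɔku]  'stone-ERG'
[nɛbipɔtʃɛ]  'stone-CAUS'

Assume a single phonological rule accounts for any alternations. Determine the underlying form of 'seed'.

In [ferivutʃɛ] and [ferivuku] the final segment of 'seed' alternates: [tʃ] ~ [k].
If /k/ were underlying and a rule turned it into [tʃ] before the CAUS suffix, 'eye' would also alternate; but it has [k] in both [rimofokɛ] and [rimofoku].
So /tʃ/ is underlying, and a rule of depalatalization — palato-alveolar /tʃ/, /dʒ/ and /ʃ/ become [k], [g] and [s] when no front vowel follows — gives [k].
The underlying form of 'seed' is therefore /ferivutʃ/.

/ferivutʃ/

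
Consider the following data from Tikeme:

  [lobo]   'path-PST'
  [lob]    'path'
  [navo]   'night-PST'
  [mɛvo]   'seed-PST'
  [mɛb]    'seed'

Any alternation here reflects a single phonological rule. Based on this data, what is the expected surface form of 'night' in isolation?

[nab]

In [mɛvo] and [mɛb] the final segment of 'seed' alternates: [v] ~ [b].
But 'path' keeps [b] in both environments ([lobo], [lob]), so there is no rule changing /b/ to [v] before the PST suffix.
The underlying segment must be /v/; voiced fricatives become stops word-finally, yielding [b] there.
From [navo] the stem 'night' is /nav/; word-finally this yields [nab].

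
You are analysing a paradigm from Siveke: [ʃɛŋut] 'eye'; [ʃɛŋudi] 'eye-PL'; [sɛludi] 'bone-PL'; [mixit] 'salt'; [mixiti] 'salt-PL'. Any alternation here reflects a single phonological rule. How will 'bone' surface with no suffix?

[sɛlut]

In [ʃɛŋut] and [ʃɛŋudi] the final segment of 'eye' alternates: [t] ~ [d].
But 'salt' keeps [t] in both environments ([mixit], [mixiti]), so there is no rule changing /t/ to [d] before the PL suffix.
So /d/ is underlying, and a rule of word-final obstruent devoicing — voiced obstruents become voiceless word-finally — gives [t].
The one attested form of 'bone', [sɛludi], shows underlying /sɛlud/. Applying the same rule word-finally gives [sɛlut].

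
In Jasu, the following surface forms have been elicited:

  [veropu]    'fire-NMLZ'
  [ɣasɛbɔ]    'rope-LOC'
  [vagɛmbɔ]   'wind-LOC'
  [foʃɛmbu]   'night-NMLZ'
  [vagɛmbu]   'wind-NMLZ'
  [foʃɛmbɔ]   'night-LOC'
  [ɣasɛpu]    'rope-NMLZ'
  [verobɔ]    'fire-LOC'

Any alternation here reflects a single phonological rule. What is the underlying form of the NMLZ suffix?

/-pu/

The NMLZ morpheme has two allomorphs, [-bu] and [-pu].
The LOC suffix, which begins with [b], is invariant after every stem; so [b] is not altered by any rule here.
So the underlying form is /-pu/, and voiceless stops become voiced after a nasal.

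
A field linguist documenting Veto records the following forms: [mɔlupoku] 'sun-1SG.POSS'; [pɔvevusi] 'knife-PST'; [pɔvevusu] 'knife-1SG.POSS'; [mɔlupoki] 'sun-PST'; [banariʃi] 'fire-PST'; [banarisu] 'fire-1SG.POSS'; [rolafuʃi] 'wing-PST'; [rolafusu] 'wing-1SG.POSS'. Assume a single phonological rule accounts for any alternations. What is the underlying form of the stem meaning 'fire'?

The stem for 'fire' ends in [ʃ] in [banariʃi] but [s] in [banarisu].
Compare 'knife', with invariant [s] in [pɔvevusi] and [pɔvevusu]: an analysis with underlying /s/ and a rule producing [ʃ] before the PST suffix would wrongly predict alternation here too.
Therefore /ʃ/ is basic and [s] is derived by depalatalization (palato-alveolar /ʃ/ becomes [s] when no front vowel follows).
So 'fire' = /banariʃ/.

/banariʃ/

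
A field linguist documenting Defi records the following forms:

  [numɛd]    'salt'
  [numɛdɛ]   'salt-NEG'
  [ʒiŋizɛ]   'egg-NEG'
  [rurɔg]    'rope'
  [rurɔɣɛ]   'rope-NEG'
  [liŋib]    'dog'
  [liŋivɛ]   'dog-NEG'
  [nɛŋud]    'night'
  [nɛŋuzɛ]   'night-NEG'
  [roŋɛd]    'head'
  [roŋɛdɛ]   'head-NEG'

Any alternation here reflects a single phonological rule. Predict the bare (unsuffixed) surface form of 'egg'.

[ʒiŋid]

'night' shows [d] ~ [z] at the end of the stem ([nɛŋud] vs [nɛŋuzɛ]).
But 'salt' keeps [d] in both environments ([numɛd], [numɛdɛ]), so there is no rule changing /d/ to [z] before the NEG suffix.
Therefore /z/ is basic and [d] is derived by word-final hardening (voiced fricatives become stops word-finally).
From [ʒiŋizɛ] the stem 'egg' is /ʒiŋiz/; word-finally this yields [ʒiŋid].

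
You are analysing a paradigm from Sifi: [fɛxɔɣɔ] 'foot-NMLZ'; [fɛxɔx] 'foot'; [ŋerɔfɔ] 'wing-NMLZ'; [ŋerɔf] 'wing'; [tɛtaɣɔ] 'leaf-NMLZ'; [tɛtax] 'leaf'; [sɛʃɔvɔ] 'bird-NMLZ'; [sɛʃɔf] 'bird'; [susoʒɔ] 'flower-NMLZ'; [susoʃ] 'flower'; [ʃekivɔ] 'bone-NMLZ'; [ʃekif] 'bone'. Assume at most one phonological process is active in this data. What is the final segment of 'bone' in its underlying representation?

In [ʃekivɔ] and [ʃekif] the final segment of 'bone' alternates: [v] ~ [f].
But 'wing' keeps [f] in both environments ([ŋerɔfɔ], [ŋerɔf]), so there is no rule changing /f/ to [v] before the NMLZ suffix.
Therefore /v/ is basic and [f] is derived by word-final obstruent devoicing (voiced obstruents become voiceless word-finally).

/v/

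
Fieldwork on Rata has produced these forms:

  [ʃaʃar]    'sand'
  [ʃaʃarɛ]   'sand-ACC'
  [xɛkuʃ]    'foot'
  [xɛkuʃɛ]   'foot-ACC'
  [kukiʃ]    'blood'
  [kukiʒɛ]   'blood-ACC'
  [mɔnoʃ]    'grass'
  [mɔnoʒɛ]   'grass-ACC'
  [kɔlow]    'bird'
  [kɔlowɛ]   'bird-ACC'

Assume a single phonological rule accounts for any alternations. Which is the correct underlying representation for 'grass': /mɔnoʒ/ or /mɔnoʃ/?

'grass' shows [ʃ] ~ [ʒ] at the end of the stem ([mɔnoʃ] vs [mɔnoʒɛ]).
Compare 'foot', with invariant [ʃ] in [xɛkuʃ] and [xɛkuʃɛ]: an analysis with underlying /ʃ/ and a rule producing [ʒ] before the ACC suffix would wrongly predict alternation here too.
The alternation reflects word-final obstruent devoicing: voiced obstruents become voiceless word-finally. /ʒ/ is underlying.

/mɔnoʒ/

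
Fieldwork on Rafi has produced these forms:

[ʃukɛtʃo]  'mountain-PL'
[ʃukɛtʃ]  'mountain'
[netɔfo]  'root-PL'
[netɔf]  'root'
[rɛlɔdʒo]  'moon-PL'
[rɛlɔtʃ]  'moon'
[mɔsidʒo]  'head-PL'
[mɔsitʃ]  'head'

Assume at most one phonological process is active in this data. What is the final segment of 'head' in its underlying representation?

'head' shows [dʒ] ~ [tʃ] at the end of the stem ([mɔsidʒo] vs [mɔsitʃ]).
But 'mountain' keeps [tʃ] in both environments ([ʃukɛtʃo], [ʃukɛtʃ]), so there is no rule changing /tʃ/ to [dʒ] before the PL suffix.
Therefore /dʒ/ is basic and [tʃ] is derived by word-final obstruent devoicing (voiced obstruents become voiceless word-finally).

/dʒ/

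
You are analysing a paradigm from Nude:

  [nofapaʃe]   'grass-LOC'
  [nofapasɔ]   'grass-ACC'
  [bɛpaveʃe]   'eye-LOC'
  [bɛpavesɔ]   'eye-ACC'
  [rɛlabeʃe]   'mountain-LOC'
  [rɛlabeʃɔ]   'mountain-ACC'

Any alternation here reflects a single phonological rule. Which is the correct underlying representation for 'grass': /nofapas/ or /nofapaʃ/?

/nofapas/

'grass' shows [ʃ] ~ [s] at the end of the stem ([nofapaʃe] vs [nofapasɔ]).
The stem 'mountain' ([rɛlabeʃe], [rɛlabeʃɔ]) shows [ʃ] unchanged in both environments, so [ʃ] cannot be basic with [s] derived before the ACC suffix.
Therefore /s/ is basic and [ʃ] is derived by palatalization before a front vowel (/s/ becomes palato-alveolar [ʃ] before a front vowel).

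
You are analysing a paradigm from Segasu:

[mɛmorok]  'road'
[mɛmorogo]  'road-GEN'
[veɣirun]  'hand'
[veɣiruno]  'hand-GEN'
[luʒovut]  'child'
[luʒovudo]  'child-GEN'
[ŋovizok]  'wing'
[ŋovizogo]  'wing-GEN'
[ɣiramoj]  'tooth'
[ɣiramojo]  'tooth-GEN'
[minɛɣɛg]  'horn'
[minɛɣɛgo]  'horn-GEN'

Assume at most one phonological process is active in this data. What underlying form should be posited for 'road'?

/mɛmorok/

The root 'road' surfaces as [mɛmorok] and [mɛmorogo], with a stem-final [k] ~ [g] alternation.
But 'horn' keeps [g] in both environments ([minɛɣɛg], [minɛɣɛgo]), so there is no rule changing /g/ to [k] in isolation.
The underlying segment must be /k/; voiceless stops become voiced between vowels, yielding [g] there.
The underlying form of 'road' is therefore /mɛmorok/.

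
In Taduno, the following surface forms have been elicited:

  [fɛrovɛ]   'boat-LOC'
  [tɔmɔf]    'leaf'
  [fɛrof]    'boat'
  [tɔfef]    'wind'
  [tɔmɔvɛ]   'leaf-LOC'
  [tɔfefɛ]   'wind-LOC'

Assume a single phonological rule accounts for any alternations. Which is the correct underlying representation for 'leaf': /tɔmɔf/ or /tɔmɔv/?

/tɔmɔv/

The stem for 'leaf' ends in [v] in [tɔmɔvɛ] but [f] in [tɔmɔf].
If /f/ were underlying and a rule turned it into [v] before the LOC suffix, 'wind' would also alternate; but it has [f] in both [tɔfefɛ] and [tɔfef].
Therefore /v/ is basic and [f] is derived by word-final obstruent devoicing (voiced obstruents become voiceless word-finally).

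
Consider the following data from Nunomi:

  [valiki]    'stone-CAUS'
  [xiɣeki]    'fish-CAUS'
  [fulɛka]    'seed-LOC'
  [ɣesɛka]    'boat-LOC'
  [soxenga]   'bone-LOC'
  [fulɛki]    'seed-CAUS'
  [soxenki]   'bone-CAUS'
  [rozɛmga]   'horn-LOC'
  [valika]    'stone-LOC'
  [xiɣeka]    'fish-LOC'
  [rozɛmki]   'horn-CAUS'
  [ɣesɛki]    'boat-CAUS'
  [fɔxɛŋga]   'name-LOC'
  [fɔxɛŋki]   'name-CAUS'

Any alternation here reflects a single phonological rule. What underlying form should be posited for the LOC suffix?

The LOC suffix surfaces as [-ga] and [-ka], depending on the final segment of the stem.
By contrast the CAUS suffix keeps its initial [k] throughout — that segment must be underlying.
So the underlying form is /-ga/, and voiced stops become voiceless after a vowel.

/-ga/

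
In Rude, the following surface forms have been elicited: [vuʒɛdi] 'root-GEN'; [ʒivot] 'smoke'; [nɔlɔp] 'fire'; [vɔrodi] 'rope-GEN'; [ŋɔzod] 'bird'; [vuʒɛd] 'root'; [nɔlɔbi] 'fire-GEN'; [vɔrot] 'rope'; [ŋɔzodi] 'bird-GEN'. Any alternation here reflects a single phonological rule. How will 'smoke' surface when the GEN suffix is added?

The stem for 'rope' ends in [t] in [vɔrot] but [d] in [vɔrodi].
Compare 'bird', with invariant [d] in [ŋɔzod] and [ŋɔzodi]: an analysis with underlying /d/ and a rule producing [t] in isolation would wrongly predict alternation here too.
Therefore /t/ is basic and [d] is derived by intervocalic voicing (voiceless stops become voiced between vowels).
The one attested form of 'smoke', [ʒivot], shows underlying /ʒivot/. Applying the same rule between vowels gives [ʒivodi].

[ʒivodi]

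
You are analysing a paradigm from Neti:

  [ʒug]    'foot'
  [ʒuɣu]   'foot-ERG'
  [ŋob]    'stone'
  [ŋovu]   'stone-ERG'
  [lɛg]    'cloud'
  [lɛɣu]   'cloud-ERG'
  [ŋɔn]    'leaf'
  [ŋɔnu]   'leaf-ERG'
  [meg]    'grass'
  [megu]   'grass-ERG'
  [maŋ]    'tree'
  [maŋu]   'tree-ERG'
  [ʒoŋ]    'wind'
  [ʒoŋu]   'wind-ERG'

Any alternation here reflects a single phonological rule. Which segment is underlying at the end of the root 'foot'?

/ɣ/

In [ʒug] and [ʒuɣu] the final segment of 'foot' alternates: [g] ~ [ɣ].
The stem 'grass' ([meg], [megu]) shows [g] unchanged in both environments, so [g] cannot be basic with [ɣ] derived before the ERG suffix.
Therefore /ɣ/ is basic and [g] is derived by word-final hardening (voiced fricatives become stops word-finally).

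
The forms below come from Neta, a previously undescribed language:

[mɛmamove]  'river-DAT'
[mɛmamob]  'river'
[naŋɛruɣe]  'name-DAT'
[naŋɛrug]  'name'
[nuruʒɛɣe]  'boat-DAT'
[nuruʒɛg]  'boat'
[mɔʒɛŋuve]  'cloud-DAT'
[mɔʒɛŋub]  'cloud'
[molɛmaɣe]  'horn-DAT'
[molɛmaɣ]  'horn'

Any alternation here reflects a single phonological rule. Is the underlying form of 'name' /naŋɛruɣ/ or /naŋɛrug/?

/naŋɛrug/

The root 'name' surfaces as [naŋɛruɣe] and [naŋɛrug], with a stem-final [ɣ] ~ [g] alternation.
The stem 'horn' ([molɛmaɣe], [molɛmaɣ]) shows [ɣ] unchanged in both environments, so [ɣ] cannot be basic with [g] derived in isolation.
The alternation reflects intervocalic spirantization: voiced stops become fricatives between vowels. /g/ is underlying.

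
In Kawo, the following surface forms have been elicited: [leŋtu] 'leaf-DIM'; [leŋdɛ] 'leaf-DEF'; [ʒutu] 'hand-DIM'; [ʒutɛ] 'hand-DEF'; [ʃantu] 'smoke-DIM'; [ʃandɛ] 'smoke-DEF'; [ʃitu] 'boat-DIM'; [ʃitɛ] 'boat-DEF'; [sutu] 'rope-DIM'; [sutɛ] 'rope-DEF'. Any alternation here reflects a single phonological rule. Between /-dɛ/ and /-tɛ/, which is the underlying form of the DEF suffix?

/-dɛ/

The DEF morpheme has two allomorphs, [-dɛ] and [-tɛ].
By contrast the DIM suffix keeps its initial [t] throughout — that segment must be underlying.
The DEF suffix is therefore /-dɛ/ underlyingly, with post-vocalic devoicing: voiced stops become voiceless after a vowel.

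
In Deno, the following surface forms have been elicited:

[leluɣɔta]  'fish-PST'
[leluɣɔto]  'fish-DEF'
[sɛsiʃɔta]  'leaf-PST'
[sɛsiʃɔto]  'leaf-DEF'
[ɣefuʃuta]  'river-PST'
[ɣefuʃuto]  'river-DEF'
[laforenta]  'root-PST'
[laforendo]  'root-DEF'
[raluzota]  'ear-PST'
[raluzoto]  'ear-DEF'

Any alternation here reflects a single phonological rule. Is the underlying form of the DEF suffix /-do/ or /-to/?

/-do/

The DEF suffix surfaces as [-do] and [-to], depending on the final segment of the stem.
By contrast the PST suffix keeps its initial [t] throughout — that segment must be underlying.
The DEF suffix is therefore /-do/ underlyingly, with post-vocalic devoicing: voiced stops become voiceless after a vowel.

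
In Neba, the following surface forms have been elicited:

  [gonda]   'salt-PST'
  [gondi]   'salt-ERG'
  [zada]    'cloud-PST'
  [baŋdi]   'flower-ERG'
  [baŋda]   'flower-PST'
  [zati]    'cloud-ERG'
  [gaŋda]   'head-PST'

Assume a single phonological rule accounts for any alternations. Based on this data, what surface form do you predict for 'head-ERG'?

[gaŋdi]

The ERG suffix surfaces as [-di] and [-ti], depending on the final segment of the stem.
By contrast the PST suffix keeps its initial [d] throughout — that segment must be underlying.
So the underlying form is /-ti/, and voiceless stops become voiced after a nasal.
After 'head', which ends in a nasal, the suffix surfaces as [-di], giving [gaŋdi].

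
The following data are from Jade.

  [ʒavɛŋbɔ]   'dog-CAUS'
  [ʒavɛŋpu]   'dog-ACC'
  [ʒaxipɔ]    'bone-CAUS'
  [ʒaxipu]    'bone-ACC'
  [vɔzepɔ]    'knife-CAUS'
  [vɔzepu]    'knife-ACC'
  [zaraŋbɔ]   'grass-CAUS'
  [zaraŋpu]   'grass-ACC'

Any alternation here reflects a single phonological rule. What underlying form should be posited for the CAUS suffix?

The CAUS morpheme has two allomorphs, [-bɔ] and [-pɔ].
The ACC suffix, which begins with [p], is invariant after every stem; so [p] is not altered by any rule here.
So the underlying form is /-bɔ/, and voiced stops become voiceless after a vowel.

/-bɔ/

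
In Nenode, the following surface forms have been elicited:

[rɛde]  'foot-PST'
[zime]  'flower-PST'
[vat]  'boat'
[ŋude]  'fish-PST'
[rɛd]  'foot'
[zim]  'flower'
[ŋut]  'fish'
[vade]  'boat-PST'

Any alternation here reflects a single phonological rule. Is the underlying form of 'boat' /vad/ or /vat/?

/vat/

'boat' shows [t] ~ [d] at the end of the stem ([vat] vs [vade]).
The stem 'foot' ([rɛd], [rɛde]) shows [d] unchanged in both environments, so [d] cannot be basic with [t] derived in isolation.
The alternation reflects intervocalic voicing: voiceless stops become voiced between vowels. /t/ is underlying.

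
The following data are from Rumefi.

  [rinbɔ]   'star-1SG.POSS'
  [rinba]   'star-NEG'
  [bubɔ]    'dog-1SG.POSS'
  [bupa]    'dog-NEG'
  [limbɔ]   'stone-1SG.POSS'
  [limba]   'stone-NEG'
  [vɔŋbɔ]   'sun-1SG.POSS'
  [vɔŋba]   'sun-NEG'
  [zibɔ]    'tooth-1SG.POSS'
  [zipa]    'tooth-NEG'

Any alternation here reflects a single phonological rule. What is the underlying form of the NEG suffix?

The NEG morpheme has two allomorphs, [-ba] and [-pa].
The 1SG.POSS suffix, which begins with [b], is invariant after every stem; so [b] is not altered by any rule here.
So the underlying form is /-pa/, and voiceless stops become voiced after a nasal.

/-pa/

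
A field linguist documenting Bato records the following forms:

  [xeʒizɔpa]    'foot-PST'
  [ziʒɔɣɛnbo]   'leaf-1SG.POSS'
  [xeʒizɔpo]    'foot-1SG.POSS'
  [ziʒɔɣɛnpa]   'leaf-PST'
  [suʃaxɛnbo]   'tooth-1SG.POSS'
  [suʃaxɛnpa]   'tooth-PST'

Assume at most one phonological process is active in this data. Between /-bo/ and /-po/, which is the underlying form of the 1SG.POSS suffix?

The 1SG.POSS suffix surfaces as [-bo] and [-po], depending on the final segment of the stem.
By contrast the PST suffix keeps its initial [p] throughout — that segment must be underlying.
The 1SG.POSS suffix is therefore /-bo/ underlyingly, with post-vocalic devoicing: voiced stops become voiceless after a vowel.

/-bo/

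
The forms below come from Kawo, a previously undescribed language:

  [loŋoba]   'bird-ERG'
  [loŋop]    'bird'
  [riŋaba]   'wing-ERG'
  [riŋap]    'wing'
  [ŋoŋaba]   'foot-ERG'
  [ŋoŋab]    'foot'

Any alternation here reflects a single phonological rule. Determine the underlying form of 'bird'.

/loŋop/

'bird' shows [b] ~ [p] at the end of the stem ([loŋoba] vs [loŋop]).
But 'foot' keeps [b] in both environments ([ŋoŋaba], [ŋoŋab]), so there is no rule changing /b/ to [p] in isolation.
So /p/ is underlying, and a rule of intervocalic voicing — voiceless stops become voiced between vowels — gives [b].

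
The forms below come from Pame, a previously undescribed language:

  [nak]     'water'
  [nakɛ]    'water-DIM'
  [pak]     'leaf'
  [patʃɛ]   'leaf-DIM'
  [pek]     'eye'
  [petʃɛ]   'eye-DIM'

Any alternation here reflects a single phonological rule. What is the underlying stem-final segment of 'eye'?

In [pek] and [petʃɛ] the final segment of 'eye' alternates: [k] ~ [tʃ].
Compare 'water', with invariant [k] in [nak] and [nakɛ]: an analysis with underlying /k/ and a rule producing [tʃ] before the DIM suffix would wrongly predict alternation here too.
Therefore /tʃ/ is basic and [k] is derived by depalatalization (palato-alveolar /tʃ/ becomes [k] when no front vowel follows).

/tʃ/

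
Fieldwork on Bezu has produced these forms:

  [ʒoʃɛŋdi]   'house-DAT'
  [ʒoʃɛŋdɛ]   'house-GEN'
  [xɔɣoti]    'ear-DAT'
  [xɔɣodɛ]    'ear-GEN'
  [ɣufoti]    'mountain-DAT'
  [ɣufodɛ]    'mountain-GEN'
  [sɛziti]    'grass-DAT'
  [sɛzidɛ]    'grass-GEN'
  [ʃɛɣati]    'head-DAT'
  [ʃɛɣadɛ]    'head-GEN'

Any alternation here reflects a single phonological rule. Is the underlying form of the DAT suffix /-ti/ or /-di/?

The DAT morpheme has two allomorphs, [-di] and [-ti].
By contrast the GEN suffix keeps its initial [d] throughout — that segment must be underlying.
The DAT suffix is therefore /-ti/ underlyingly, with post-nasal voicing: voiceless stops become voiced after a nasal.

/-ti/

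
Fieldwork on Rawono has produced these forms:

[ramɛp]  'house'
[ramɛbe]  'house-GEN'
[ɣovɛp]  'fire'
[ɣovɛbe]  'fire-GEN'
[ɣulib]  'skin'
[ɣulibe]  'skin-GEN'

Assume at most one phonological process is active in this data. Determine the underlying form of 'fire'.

In [ɣovɛp] and [ɣovɛbe] the final segment of 'fire' alternates: [p] ~ [b].
But 'skin' keeps [b] in both environments ([ɣulib], [ɣulibe]), so there is no rule changing /b/ to [p] in isolation.
So /p/ is underlying, and a rule of intervocalic voicing — voiceless stops become voiced between vowels — gives [b].

/ɣovɛp/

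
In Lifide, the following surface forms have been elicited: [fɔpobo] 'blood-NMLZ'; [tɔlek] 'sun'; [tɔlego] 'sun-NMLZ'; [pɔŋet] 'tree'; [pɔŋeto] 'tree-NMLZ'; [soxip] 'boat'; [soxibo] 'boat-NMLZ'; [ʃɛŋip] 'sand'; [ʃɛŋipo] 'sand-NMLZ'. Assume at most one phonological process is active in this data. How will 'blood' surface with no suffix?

[fɔpop]

The stem for 'boat' ends in [p] in [soxip] but [b] in [soxibo].
If /p/ were underlying and a rule turned it into [b] before the NMLZ suffix, 'sand' would also alternate; but it has [p] in both [ʃɛŋip] and [ʃɛŋipo].
So /b/ is underlying, and a rule of word-final obstruent devoicing — voiced obstruents become voiceless word-finally — gives [p].
The one attested form of 'blood', [fɔpobo], shows underlying /fɔpob/. Applying the same rule word-finally gives [fɔpop].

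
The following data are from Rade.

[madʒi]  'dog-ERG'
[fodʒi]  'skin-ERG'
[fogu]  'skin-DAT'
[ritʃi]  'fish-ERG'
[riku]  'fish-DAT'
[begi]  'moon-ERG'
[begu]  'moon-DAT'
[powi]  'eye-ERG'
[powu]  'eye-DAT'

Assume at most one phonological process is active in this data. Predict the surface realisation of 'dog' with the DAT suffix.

[magu]

The stem for 'skin' ends in [dʒ] in [fodʒi] but [g] in [fogu].
Compare 'moon', with invariant [g] in [begi] and [begu]: an analysis with underlying /g/ and a rule producing [dʒ] before the ERG suffix would wrongly predict alternation here too.
So /dʒ/ is underlying, and a rule of depalatalization — palato-alveolar /tʃ/ and /dʒ/ become [k] and [g] when no front vowel follows — gives [g].
From [madʒi] the stem 'dog' is /madʒ/; when no front vowel follows this yields [magu].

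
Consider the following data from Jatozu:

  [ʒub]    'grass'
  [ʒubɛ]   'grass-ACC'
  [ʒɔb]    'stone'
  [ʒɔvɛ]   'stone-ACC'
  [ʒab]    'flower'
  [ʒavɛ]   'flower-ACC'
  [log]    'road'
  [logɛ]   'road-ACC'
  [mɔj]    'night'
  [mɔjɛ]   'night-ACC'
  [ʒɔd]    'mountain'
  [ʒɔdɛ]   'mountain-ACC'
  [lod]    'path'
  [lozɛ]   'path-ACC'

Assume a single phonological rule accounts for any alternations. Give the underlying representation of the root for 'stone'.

/ʒɔv/

The stem for 'stone' ends in [b] in [ʒɔb] but [v] in [ʒɔvɛ].
But 'grass' keeps [b] in both environments ([ʒub], [ʒubɛ]), so there is no rule changing /b/ to [v] before the ACC suffix.
The alternation reflects word-final hardening: voiced fricatives become stops word-finally. /v/ is underlying.
So 'stone' = /ʒɔv/.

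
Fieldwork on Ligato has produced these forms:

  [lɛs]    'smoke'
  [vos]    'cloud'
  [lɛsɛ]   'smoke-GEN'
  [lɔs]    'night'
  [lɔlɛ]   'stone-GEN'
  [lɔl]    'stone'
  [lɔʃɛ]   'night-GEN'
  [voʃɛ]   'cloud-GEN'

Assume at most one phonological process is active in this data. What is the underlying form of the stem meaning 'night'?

'night' shows [ʃ] ~ [s] at the end of the stem ([lɔʃɛ] vs [lɔs]).
Compare 'smoke', with invariant [s] in [lɛsɛ] and [lɛs]: an analysis with underlying /s/ and a rule producing [ʃ] before the GEN suffix would wrongly predict alternation here too.
Therefore /ʃ/ is basic and [s] is derived by depalatalization (palato-alveolar /ʃ/ becomes [s] when no front vowel follows).
Hence 'night' is /lɔʃ/ underlyingly.

/lɔʃ/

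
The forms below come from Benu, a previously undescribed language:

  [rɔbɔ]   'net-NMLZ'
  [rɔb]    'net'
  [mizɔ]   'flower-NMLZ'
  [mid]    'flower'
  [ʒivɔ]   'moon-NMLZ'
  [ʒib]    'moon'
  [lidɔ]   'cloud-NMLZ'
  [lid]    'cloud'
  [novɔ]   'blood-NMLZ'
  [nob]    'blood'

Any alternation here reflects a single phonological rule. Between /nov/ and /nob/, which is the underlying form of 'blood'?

/nov/

The stem for 'blood' ends in [v] in [novɔ] but [b] in [nob].
Compare 'net', with invariant [b] in [rɔbɔ] and [rɔb]: an analysis with underlying /b/ and a rule producing [v] before the NMLZ suffix would wrongly predict alternation here too.
The underlying segment must be /v/; voiced fricatives become stops word-finally, yielding [b] there.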